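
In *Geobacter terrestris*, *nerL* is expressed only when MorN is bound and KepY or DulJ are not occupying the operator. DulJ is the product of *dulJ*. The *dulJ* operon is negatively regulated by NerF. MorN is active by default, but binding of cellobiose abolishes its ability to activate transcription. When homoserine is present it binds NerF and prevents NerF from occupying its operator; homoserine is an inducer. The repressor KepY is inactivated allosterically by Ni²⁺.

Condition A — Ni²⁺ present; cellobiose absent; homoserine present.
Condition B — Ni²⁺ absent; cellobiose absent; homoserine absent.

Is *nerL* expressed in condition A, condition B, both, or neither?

Condition A:
Ni²⁺ is present, so KepY is inactive.
Cellobiose is absent, so MorN is active.
Homoserine is present, so NerF is inactive.
With no repressor bound, *dulJ* is transcribed.
So DulJ is produced and active.
With repressor DulJ bound, *nerL* is not transcribed.
→ *nerL* is OFF in A.
Condition B:
Ni²⁺ is absent, so KepY is active.
Cellobiose is absent, so MorN is active.
Homoserine is absent, so NerF is active.
With repressor NerF bound, *dulJ* is not transcribed.
So DulJ is not produced.
With repressor KepY bound, *nerL* is not transcribed.
→ *nerL* is OFF in B.

neither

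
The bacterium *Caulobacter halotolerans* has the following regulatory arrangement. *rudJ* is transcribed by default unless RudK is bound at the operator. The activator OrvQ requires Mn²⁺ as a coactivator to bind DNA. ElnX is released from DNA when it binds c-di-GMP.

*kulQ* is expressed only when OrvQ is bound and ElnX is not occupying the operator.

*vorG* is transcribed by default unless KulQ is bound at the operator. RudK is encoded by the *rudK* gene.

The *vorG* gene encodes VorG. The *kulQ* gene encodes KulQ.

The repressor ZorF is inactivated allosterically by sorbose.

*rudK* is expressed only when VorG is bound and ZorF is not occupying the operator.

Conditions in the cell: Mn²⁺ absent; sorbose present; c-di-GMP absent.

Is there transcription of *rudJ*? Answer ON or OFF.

c-di-GMP is absent, so ElnX is active.
Mn²⁺ is absent, so OrvQ is inactive.
With repressor ElnX bound, *kulQ* is not transcribed.
So KulQ is not produced.
With no repressor bound, *vorG* is transcribed.
So VorG is produced and active.
Sorbose is present, so ZorF is inactive.
No repressor is bound and VorG is active, so *rudK* is transcribed.
So RudK is produced and active.
With repressor RudK bound, *rudJ* is not transcribed.

OFF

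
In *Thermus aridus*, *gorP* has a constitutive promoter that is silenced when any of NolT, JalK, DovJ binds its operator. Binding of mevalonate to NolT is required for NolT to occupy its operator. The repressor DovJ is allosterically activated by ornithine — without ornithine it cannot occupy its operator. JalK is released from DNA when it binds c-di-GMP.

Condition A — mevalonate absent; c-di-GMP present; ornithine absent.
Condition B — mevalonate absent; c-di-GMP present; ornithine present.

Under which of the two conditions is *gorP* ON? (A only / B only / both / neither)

Condition A:
Mevalonate is absent, so NolT is inactive.
c-di-GMP is present, so JalK is inactive.
Ornithine is absent, so DovJ is inactive.
With no repressor bound, *gorP* is transcribed.
→ *gorP* is ON in A.
Condition B:
Mevalonate is absent, so NolT is inactive.
c-di-GMP is present, so JalK is inactive.
Ornithine is present, so DovJ is active.
With repressor DovJ bound, *gorP* is not transcribed.
→ *gorP* is OFF in B.

A only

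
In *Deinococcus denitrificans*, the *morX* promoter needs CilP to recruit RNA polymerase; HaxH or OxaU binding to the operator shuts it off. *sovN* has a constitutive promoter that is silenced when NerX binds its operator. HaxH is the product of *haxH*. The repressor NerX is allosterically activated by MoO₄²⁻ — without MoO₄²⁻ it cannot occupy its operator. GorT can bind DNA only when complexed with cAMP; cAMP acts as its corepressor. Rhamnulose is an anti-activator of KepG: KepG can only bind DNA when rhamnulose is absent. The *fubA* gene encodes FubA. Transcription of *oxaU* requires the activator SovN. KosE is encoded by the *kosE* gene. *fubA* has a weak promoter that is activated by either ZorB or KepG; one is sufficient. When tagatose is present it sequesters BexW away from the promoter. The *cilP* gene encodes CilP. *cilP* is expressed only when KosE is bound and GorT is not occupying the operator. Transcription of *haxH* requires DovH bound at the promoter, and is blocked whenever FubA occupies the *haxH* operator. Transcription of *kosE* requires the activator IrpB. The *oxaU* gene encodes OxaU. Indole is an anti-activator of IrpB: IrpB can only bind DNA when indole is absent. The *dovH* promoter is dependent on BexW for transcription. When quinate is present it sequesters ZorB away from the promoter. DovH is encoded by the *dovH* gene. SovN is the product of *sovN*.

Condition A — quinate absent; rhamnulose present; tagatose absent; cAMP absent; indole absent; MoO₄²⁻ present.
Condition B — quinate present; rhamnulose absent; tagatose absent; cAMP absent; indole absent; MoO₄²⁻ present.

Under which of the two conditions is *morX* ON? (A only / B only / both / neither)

both

Condition A:
Quinate is absent, so ZorB is active.
Rhamnulose is present, so KepG is inactive.
Activator ZorB is present, so *fubA* is transcribed.
So FubA is produced and active.
Tagatose is absent, so BexW is active.
No repressor is bound and BexW is active, so *dovH* is transcribed.
So DovH is produced and active.
With repressor FubA bound, *haxH* is not transcribed.
So HaxH is not produced.
cAMP is absent, so GorT is inactive.
Indole is absent, so IrpB is active.
No repressor is bound and IrpB is active, so *kosE* is transcribed.
So KosE is produced and active.
No repressor is bound and KosE is active, so *cilP* is transcribed.
So CilP is produced and active.
MoO₄²⁻ is present, so NerX is active.
With repressor NerX bound, *sovN* is not transcribed.
So SovN is not produced.
Required activator SovN is absent, so *oxaU* is not transcribed.
So OxaU is not produced.
No repressor is bound and CilP is active, so *morX* is transcribed.
→ *morX* is ON in A.
Condition B:
Quinate is present, so ZorB is inactive.
Rhamnulose is absent, so KepG is active.
Activator KepG is present, so *fubA* is transcribed.
So FubA is produced and active.
Tagatose is absent, so BexW is active.
No repressor is bound and BexW is active, so *dovH* is transcribed.
So DovH is produced and active.
With repressor FubA bound, *haxH* is not transcribed.
So HaxH is not produced.
cAMP is absent, so GorT is inactive.
Indole is absent, so IrpB is active.
No repressor is bound and IrpB is active, so *kosE* is transcribed.
So KosE is produced and active.
No repressor is bound and KosE is active, so *cilP* is transcribed.
So CilP is produced and active.
MoO₄²⁻ is present, so NerX is active.
With repressor NerX bound, *sovN* is not transcribed.
So SovN is not produced.
Required activator SovN is absent, so *oxaU* is not transcribed.
So OxaU is not produced.
No repressor is bound and CilP is active, so *morX* is transcribed.
→ *morX* is ON in B.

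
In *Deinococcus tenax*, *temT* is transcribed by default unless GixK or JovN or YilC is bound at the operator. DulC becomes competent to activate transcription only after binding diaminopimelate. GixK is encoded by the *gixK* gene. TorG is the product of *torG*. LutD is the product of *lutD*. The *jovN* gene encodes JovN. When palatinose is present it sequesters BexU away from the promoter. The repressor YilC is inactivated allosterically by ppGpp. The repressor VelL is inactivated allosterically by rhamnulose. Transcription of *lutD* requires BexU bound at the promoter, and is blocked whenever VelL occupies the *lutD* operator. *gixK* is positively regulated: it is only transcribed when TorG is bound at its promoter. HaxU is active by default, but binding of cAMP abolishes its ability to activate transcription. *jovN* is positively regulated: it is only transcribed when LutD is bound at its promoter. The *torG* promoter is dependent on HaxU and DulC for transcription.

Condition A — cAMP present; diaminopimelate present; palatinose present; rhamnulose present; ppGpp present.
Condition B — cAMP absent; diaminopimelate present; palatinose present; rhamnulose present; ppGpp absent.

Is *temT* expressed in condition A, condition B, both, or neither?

Condition A:
cAMP is present, so HaxU is inactive.
Diaminopimelate is present, so DulC is active.
Required activator HaxU is absent, so *torG* is not transcribed.
So TorG is not produced.
Required activator TorG is absent, so *gixK* is not transcribed.
So GixK is not produced.
Palatinose is present, so BexU is inactive.
Rhamnulose is present, so VelL is inactive.
Required activator BexU is absent, so *lutD* is not transcribed.
So LutD is not produced.
Required activator LutD is absent, so *jovN* is not transcribed.
So JovN is not produced.
ppGpp is present, so YilC is inactive.
With no repressor bound, *temT* is transcribed.
→ *temT* is ON in A.
Condition B:
cAMP is absent, so HaxU is active.
Diaminopimelate is present, so DulC is active.
No repressor is bound and HaxU and DulC are active, so *torG* is transcribed.
So TorG is produced and active.
No repressor is bound and TorG is active, so *gixK* is transcribed.
So GixK is produced and active.
Palatinose is present, so BexU is inactive.
Rhamnulose is present, so VelL is inactive.
Required activator BexU is absent, so *lutD* is not transcribed.
So LutD is not produced.
Required activator LutD is absent, so *jovN* is not transcribed.
So JovN is not produced.
ppGpp is absent, so YilC is active.
With repressor GixK bound, *temT* is not transcribed.
→ *temT* is OFF in B.

A only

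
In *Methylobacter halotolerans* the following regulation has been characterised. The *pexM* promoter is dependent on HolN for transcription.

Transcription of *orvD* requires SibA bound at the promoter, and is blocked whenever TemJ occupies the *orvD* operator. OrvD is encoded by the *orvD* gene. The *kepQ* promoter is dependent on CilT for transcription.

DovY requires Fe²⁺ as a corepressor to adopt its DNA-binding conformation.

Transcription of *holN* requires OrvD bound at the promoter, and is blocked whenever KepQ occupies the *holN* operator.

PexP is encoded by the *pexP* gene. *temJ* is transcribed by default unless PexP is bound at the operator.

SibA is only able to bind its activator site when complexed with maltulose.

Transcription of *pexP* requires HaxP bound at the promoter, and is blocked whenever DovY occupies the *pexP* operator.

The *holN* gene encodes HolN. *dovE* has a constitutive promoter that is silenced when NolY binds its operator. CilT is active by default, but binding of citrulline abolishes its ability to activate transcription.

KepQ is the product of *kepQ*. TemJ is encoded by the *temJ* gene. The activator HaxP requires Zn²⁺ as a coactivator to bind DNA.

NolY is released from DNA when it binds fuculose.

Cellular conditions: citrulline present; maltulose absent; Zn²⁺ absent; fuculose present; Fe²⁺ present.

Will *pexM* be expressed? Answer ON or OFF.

Fe²⁺ is present, so DovY is active.
Zn²⁺ is absent, so HaxP is inactive.
With repressor DovY bound, *pexP* is not transcribed.
So PexP is not produced.
With no repressor bound, *temJ* is transcribed.
So TemJ is produced and active.
Maltulose is absent, so SibA is inactive.
With repressor TemJ bound, *orvD* is not transcribed.
So OrvD is not produced.
Citrulline is present, so CilT is inactive.
Required activator CilT is absent, so *kepQ* is not transcribed.
So KepQ is not produced.
Required activator OrvD is absent, so *holN* is not transcribed.
So HolN is not produced.
Required activator HolN is absent, so *pexM* is not transcribed.

OFF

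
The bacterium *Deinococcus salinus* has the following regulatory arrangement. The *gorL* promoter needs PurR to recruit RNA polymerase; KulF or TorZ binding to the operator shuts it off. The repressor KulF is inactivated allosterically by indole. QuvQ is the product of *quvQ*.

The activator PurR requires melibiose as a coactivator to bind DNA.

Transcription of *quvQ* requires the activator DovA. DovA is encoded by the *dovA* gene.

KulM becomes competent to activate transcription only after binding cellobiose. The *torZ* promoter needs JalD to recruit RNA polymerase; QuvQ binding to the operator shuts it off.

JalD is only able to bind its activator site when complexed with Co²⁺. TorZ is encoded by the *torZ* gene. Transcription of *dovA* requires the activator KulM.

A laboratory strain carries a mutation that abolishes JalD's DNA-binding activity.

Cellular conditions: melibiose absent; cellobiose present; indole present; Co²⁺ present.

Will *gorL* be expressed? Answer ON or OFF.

OFF

Melibiose is absent, so PurR is inactive.
Indole is present, so KulF is inactive.
Cellobiose is present, so KulM is active.
No repressor is bound and KulM is active, so *dovA* is transcribed.
So DovA is produced and active.
No repressor is bound and DovA is active, so *quvQ* is transcribed.
So QuvQ is produced and active.
JalD is non-functional in this strain, so it has no effect.
With repressor QuvQ bound, *torZ* is not transcribed.
So TorZ is not produced.
Required activator PurR is absent, so *gorL* is not transcribed.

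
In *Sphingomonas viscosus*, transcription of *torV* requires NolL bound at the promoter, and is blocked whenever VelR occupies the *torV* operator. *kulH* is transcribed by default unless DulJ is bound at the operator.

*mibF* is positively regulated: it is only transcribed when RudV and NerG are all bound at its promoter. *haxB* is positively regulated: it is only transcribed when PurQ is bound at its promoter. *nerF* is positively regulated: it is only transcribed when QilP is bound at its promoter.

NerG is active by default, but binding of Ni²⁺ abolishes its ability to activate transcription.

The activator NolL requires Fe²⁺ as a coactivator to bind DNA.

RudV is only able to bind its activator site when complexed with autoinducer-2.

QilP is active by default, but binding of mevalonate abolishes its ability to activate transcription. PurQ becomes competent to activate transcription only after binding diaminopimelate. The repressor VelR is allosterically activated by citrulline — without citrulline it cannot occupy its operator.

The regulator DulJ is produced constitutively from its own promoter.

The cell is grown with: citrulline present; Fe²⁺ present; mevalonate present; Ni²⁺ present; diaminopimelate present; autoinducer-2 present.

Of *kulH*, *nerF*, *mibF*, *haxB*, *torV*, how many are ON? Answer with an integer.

DulJ is produced constitutively and is active.
With repressor DulJ bound, *kulH* is not transcribed.
→ *kulH* is OFF.
Mevalonate is present, so QilP is inactive.
Required activator QilP is absent, so *nerF* is not transcribed.
→ *nerF* is OFF.
Autoinducer-2 is present, so RudV is active.
Ni²⁺ is present, so NerG is inactive.
Required activator NerG is absent, so *mibF* is not transcribed.
→ *mibF* is OFF.
Diaminopimelate is present, so PurQ is active.
No repressor is bound and PurQ is active, so *haxB* is transcribed.
→ *haxB* is ON.
Fe²⁺ is present, so NolL is active.
Citrulline is present, so VelR is active.
With repressor VelR bound, *torV* is not transcribed.
→ *torV* is OFF.
1 of the 5 genes is transcribed.

1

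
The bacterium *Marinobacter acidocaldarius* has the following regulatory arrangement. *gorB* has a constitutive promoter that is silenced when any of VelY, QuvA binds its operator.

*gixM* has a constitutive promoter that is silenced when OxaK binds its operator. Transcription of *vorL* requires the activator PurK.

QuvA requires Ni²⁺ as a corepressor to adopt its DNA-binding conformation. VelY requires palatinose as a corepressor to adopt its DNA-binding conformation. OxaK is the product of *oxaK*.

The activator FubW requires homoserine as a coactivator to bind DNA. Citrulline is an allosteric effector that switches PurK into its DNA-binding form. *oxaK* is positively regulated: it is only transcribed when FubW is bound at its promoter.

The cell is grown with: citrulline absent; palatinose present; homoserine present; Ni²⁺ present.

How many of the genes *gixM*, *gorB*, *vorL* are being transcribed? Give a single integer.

0

Homoserine is present, so FubW is active.
No repressor is bound and FubW is active, so *oxaK* is transcribed.
So OxaK is produced and active.
With repressor OxaK bound, *gixM* is not transcribed.
→ *gixM* is OFF.
Palatinose is present, so VelY is active.
Ni²⁺ is present, so QuvA is active.
With repressor VelY bound, *gorB* is not transcribed.
→ *gorB* is OFF.
Citrulline is absent, so PurK is inactive.
Required activator PurK is absent, so *vorL* is not transcribed.
→ *vorL* is OFF.
0 of the 3 genes are transcribed.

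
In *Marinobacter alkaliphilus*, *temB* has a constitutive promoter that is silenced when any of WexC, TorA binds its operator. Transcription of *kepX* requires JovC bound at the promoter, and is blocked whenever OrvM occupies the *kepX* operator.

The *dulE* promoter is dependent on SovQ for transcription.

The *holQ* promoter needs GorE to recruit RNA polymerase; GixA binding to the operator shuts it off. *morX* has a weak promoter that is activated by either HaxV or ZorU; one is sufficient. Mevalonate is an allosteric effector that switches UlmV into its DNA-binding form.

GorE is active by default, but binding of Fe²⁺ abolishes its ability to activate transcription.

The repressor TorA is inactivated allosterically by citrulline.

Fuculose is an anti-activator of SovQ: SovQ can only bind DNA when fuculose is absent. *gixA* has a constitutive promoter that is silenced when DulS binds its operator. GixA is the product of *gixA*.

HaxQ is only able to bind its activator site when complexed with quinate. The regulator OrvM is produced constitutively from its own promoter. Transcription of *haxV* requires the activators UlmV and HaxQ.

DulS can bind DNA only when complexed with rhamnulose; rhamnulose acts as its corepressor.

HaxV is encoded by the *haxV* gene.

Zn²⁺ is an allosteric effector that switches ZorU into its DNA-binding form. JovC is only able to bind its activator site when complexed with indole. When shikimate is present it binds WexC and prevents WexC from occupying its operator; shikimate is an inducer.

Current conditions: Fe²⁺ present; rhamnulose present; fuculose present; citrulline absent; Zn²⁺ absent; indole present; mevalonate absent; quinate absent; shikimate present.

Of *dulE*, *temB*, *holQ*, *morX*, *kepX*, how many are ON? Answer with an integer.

0

Fuculose is present, so SovQ is inactive.
Required activator SovQ is absent, so *dulE* is not transcribed.
→ *dulE* is OFF.
Shikimate is present, so WexC is inactive.
Citrulline is absent, so TorA is active.
With repressor TorA bound, *temB* is not transcribed.
→ *temB* is OFF.
Fe²⁺ is present, so GorE is inactive.
Rhamnulose is present, so DulS is active.
With repressor DulS bound, *gixA* is not transcribed.
So GixA is not produced.
Required activator GorE is absent, so *holQ* is not transcribed.
→ *holQ* is OFF.
Mevalonate is absent, so UlmV is inactive.
Quinate is absent, so HaxQ is inactive.
Required activator UlmV is absent, so *haxV* is not transcribed.
So HaxV is not produced.
Zn²⁺ is absent, so ZorU is inactive.
No activator is available at the *morX* promoter, so *morX* is not transcribed.
→ *morX* is OFF.
Indole is present, so JovC is active.
OrvM is produced constitutively and is active.
With repressor OrvM bound, *kepX* is not transcribed.
→ *kepX* is OFF.
0 of the 5 genes are transcribed.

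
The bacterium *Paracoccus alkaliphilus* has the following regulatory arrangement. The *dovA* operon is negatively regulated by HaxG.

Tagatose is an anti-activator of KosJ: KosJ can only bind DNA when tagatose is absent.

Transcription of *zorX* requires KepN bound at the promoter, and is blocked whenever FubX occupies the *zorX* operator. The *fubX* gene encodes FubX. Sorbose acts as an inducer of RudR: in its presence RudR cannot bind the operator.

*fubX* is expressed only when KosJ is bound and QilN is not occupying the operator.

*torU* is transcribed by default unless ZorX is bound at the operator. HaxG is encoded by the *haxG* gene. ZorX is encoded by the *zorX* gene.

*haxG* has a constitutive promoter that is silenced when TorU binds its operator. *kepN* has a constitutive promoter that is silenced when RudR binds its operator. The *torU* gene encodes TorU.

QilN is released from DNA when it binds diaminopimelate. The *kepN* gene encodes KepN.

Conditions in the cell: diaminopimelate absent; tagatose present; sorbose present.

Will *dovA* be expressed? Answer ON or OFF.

Diaminopimelate is absent, so QilN is active.
Tagatose is present, so KosJ is inactive.
With repressor QilN bound, *fubX* is not transcribed.
So FubX is not produced.
Sorbose is present, so RudR is inactive.
With no repressor bound, *kepN* is transcribed.
So KepN is produced and active.
No repressor is bound and KepN is active, so *zorX* is transcribed.
So ZorX is produced and active.
With repressor ZorX bound, *torU* is not transcribed.
So TorU is not produced.
With no repressor bound, *haxG* is transcribed.
So HaxG is produced and active.
With repressor HaxG bound, *dovA* is not transcribed.

OFF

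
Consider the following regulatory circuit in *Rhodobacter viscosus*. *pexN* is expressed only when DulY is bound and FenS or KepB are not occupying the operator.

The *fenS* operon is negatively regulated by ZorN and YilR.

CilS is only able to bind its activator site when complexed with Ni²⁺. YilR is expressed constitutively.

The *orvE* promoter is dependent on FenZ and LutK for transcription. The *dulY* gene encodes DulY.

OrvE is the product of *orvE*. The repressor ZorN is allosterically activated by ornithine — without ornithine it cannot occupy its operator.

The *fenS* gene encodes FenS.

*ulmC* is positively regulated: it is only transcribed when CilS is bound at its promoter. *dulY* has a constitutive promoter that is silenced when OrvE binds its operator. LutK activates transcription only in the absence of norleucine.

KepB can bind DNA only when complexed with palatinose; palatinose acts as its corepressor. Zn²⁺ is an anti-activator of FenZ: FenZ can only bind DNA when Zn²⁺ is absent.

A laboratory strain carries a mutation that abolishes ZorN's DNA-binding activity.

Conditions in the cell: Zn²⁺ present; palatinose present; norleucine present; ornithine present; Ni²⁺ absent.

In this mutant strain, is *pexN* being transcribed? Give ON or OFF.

OFF

ZorN is non-functional in this strain, so it has no effect.
YilR is produced constitutively and is active.
With repressor YilR bound, *fenS* is not transcribed.
So FenS is not produced.
Zn²⁺ is present, so FenZ is inactive.
Norleucine is present, so LutK is inactive.
Required activator FenZ is absent, so *orvE* is not transcribed.
So OrvE is not produced.
With no repressor bound, *dulY* is transcribed.
So DulY is produced and active.
Palatinose is present, so KepB is active.
With repressor KepB bound, *pexN* is not transcribed.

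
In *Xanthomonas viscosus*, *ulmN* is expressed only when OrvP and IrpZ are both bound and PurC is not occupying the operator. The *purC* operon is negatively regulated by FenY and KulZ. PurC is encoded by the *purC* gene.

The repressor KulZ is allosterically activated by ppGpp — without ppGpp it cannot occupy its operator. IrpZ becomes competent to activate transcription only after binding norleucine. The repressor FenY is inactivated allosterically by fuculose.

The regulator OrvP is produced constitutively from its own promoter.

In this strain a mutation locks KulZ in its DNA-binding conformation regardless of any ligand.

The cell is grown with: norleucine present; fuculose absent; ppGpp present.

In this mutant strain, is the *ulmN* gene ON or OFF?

ON

Fuculose is absent, so FenY is active.
KulZ is constitutively active in this strain.
With repressor FenY bound, *purC* is not transcribed.
So PurC is not produced.
OrvP is produced constitutively and is active.
Norleucine is present, so IrpZ is active.
No repressor is bound and OrvP and IrpZ are active, so *ulmN* is transcribed.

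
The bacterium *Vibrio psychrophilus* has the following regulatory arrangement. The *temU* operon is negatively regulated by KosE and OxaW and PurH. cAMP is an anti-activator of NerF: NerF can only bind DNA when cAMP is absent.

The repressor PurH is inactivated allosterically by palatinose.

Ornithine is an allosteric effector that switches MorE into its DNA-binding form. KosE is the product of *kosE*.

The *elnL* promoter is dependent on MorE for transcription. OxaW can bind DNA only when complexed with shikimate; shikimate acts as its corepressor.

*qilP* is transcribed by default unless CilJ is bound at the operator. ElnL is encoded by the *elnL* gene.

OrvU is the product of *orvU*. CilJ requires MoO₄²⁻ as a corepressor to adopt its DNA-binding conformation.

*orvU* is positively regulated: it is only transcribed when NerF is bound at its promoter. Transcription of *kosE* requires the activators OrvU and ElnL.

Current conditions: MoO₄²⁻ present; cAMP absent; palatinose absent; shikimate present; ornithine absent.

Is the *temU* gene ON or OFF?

OFF

cAMP is absent, so NerF is active.
No repressor is bound and NerF is active, so *orvU* is transcribed.
So OrvU is produced and active.
Ornithine is absent, so MorE is inactive.
Required activator MorE is absent, so *elnL* is not transcribed.
So ElnL is not produced.
Required activator ElnL is absent, so *kosE* is not transcribed.
So KosE is not produced.
Shikimate is present, so OxaW is active.
Palatinose is absent, so PurH is active.
With repressor OxaW bound, *temU* is not transcribed.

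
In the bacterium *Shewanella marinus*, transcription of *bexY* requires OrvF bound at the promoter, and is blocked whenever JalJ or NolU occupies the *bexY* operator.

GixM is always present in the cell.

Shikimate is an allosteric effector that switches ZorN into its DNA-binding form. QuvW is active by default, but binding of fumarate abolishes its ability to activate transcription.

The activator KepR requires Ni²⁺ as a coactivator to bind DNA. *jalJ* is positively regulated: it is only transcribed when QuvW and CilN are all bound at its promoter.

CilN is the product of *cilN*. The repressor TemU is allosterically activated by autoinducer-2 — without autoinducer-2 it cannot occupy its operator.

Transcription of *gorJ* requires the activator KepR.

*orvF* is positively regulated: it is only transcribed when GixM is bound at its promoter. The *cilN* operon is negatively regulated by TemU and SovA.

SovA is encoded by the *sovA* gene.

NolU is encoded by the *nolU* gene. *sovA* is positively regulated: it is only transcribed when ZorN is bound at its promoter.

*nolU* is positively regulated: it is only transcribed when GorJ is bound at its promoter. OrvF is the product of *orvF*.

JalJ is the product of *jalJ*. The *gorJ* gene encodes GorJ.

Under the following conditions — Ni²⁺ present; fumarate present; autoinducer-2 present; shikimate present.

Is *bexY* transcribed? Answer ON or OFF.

OFF

Fumarate is present, so QuvW is inactive.
Autoinducer-2 is present, so TemU is active.
Shikimate is present, so ZorN is active.
No repressor is bound and ZorN is active, so *sovA* is transcribed.
So SovA is produced and active.
With repressor TemU bound, *cilN* is not transcribed.
So CilN is not produced.
Required activator QuvW is absent, so *jalJ* is not transcribed.
So JalJ is not produced.
GixM is produced constitutively and is active.
No repressor is bound and GixM is active, so *orvF* is transcribed.
So OrvF is produced and active.
Ni²⁺ is present, so KepR is active.
No repressor is bound and KepR is active, so *gorJ* is transcribed.
So GorJ is produced and active.
No repressor is bound and GorJ is active, so *nolU* is transcribed.
So NolU is produced and active.
With repressor NolU bound, *bexY* is not transcribed.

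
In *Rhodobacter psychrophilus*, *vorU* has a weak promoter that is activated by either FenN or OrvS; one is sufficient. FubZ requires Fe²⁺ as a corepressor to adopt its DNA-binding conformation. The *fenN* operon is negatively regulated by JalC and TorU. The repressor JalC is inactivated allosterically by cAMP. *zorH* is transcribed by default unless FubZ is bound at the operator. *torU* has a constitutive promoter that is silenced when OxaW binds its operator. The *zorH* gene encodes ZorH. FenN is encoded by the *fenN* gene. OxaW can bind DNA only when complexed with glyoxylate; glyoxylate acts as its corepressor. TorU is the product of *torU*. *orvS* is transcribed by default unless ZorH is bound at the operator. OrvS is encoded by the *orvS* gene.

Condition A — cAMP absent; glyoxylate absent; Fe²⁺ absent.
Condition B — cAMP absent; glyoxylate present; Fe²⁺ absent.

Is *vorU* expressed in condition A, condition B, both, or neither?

Condition A:
cAMP is absent, so JalC is active.
Glyoxylate is absent, so OxaW is inactive.
With no repressor bound, *torU* is transcribed.
So TorU is produced and active.
With repressor JalC bound, *fenN* is not transcribed.
So FenN is not produced.
Fe²⁺ is absent, so FubZ is inactive.
With no repressor bound, *zorH* is transcribed.
So ZorH is produced and active.
With repressor ZorH bound, *orvS* is not transcribed.
So OrvS is not produced.
No activator is available at the *vorU* promoter, so *vorU* is not transcribed.
→ *vorU* is OFF in A.
Condition B:
cAMP is absent, so JalC is active.
Glyoxylate is present, so OxaW is active.
With repressor OxaW bound, *torU* is not transcribed.
So TorU is not produced.
With repressor JalC bound, *fenN* is not transcribed.
So FenN is not produced.
Fe²⁺ is absent, so FubZ is inactive.
With no repressor bound, *zorH* is transcribed.
So ZorH is produced and active.
With repressor ZorH bound, *orvS* is not transcribed.
So OrvS is not produced.
No activator is available at the *vorU* promoter, so *vorU* is not transcribed.
→ *vorU* is OFF in B.

neither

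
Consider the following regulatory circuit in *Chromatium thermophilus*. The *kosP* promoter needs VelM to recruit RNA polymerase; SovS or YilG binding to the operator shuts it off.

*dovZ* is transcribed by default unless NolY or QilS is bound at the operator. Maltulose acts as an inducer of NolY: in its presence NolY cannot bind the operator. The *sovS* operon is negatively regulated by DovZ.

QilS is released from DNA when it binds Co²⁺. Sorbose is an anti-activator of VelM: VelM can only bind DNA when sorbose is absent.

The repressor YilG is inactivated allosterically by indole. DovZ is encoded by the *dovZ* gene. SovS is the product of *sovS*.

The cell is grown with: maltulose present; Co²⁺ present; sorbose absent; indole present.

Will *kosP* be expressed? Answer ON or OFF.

ON

Maltulose is present, so NolY is inactive.
Co²⁺ is present, so QilS is inactive.
With no repressor bound, *dovZ* is transcribed.
So DovZ is produced and active.
With repressor DovZ bound, *sovS* is not transcribed.
So SovS is not produced.
Sorbose is absent, so VelM is active.
Indole is present, so YilG is inactive.
No repressor is bound and VelM is active, so *kosP* is transcribed.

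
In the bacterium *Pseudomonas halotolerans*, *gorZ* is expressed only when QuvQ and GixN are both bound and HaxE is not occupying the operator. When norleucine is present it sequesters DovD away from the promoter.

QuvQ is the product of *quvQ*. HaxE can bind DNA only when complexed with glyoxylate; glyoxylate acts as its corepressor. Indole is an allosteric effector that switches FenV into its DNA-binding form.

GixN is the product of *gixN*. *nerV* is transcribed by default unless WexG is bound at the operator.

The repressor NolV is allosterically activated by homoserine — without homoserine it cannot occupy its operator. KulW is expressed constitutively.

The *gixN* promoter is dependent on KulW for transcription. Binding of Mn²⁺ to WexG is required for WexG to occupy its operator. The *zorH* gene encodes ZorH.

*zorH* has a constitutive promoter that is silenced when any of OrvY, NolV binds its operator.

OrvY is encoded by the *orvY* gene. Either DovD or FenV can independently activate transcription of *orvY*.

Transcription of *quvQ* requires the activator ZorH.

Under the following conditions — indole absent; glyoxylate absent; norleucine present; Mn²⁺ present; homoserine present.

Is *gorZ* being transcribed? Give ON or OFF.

Norleucine is present, so DovD is inactive.
Indole is absent, so FenV is inactive.
No activator is available at the *orvY* promoter, so *orvY* is not transcribed.
So OrvY is not produced.
Homoserine is present, so NolV is active.
With repressor NolV bound, *zorH* is not transcribed.
So ZorH is not produced.
Required activator ZorH is absent, so *quvQ* is not transcribed.
So QuvQ is not produced.
KulW is produced constitutively and is active.
No repressor is bound and KulW is active, so *gixN* is transcribed.
So GixN is produced and active.
Glyoxylate is absent, so HaxE is inactive.
Required activator QuvQ is absent, so *gorZ* is not transcribed.

OFF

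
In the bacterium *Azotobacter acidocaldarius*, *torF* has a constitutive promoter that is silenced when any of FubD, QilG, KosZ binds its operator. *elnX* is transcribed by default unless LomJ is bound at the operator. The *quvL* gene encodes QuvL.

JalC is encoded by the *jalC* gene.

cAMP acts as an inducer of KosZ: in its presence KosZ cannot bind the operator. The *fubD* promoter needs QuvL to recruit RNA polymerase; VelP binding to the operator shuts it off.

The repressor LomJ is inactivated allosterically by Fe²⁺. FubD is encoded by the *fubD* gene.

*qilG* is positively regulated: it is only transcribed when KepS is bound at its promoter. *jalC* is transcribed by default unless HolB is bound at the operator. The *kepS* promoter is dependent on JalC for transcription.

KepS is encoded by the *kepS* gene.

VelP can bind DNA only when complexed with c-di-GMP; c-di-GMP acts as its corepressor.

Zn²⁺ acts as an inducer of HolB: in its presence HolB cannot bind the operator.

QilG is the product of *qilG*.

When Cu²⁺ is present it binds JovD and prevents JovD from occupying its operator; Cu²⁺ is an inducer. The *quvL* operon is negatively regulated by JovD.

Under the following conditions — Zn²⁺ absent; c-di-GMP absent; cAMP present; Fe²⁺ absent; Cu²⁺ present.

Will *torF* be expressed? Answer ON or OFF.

c-di-GMP is absent, so VelP is inactive.
Cu²⁺ is present, so JovD is inactive.
With no repressor bound, *quvL* is transcribed.
So QuvL is produced and active.
No repressor is bound and QuvL is active, so *fubD* is transcribed.
So FubD is produced and active.
Zn²⁺ is absent, so HolB is active.
With repressor HolB bound, *jalC* is not transcribed.
So JalC is not produced.
Required activator JalC is absent, so *kepS* is not transcribed.
So KepS is not produced.
Required activator KepS is absent, so *qilG* is not transcribed.
So QilG is not produced.
cAMP is present, so KosZ is inactive.
With repressor FubD bound, *torF* is not transcribed.

OFF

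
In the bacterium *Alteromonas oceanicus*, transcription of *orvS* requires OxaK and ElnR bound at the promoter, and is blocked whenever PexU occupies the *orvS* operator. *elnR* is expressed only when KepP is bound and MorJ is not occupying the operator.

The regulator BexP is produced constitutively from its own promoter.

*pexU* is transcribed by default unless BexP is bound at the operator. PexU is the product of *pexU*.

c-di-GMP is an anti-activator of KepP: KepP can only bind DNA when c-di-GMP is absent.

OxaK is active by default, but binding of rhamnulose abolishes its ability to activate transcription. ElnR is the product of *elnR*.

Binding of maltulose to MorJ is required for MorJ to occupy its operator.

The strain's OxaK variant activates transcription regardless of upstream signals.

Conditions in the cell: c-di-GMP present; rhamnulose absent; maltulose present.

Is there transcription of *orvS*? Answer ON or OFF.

OxaK is constitutively active in this strain.
BexP is produced constitutively and is active.
With repressor BexP bound, *pexU* is not transcribed.
So PexU is not produced.
c-di-GMP is present, so KepP is inactive.
Maltulose is present, so MorJ is active.
With repressor MorJ bound, *elnR* is not transcribed.
So ElnR is not produced.
Required activator ElnR is absent, so *orvS* is not transcribed.

OFF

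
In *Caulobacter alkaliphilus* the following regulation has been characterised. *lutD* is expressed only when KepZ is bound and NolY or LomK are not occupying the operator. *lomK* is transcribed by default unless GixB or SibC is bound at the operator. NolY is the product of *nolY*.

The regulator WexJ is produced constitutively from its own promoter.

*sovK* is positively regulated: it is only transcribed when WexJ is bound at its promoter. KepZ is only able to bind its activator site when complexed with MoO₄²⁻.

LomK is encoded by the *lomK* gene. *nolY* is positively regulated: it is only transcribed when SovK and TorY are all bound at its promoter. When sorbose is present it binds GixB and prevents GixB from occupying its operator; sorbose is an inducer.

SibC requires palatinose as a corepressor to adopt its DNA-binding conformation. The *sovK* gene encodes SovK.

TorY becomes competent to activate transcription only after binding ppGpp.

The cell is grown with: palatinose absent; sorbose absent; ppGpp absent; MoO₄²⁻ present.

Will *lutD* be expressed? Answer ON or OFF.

MoO₄²⁻ is present, so KepZ is active.
WexJ is produced constitutively and is active.
No repressor is bound and WexJ is active, so *sovK* is transcribed.
So SovK is produced and active.
ppGpp is absent, so TorY is inactive.
Required activator TorY is absent, so *nolY* is not transcribed.
So NolY is not produced.
Sorbose is absent, so GixB is active.
Palatinose is absent, so SibC is inactive.
With repressor GixB bound, *lomK* is not transcribed.
So LomK is not produced.
No repressor is bound and KepZ is active, so *lutD* is transcribed.

ON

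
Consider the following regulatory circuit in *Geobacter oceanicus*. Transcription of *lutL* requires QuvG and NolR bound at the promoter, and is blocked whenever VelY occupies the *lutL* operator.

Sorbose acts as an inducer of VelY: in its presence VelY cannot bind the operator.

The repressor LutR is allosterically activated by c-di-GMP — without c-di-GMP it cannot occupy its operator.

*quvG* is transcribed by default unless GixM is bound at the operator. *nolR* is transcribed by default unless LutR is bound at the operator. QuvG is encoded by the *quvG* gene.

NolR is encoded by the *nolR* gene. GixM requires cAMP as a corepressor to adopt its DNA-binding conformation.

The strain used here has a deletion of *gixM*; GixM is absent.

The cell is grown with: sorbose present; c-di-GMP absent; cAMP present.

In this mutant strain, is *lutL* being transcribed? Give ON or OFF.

ON

GixM is non-functional in this strain, so it has no effect.
With no repressor bound, *quvG* is transcribed.
So QuvG is produced and active.
c-di-GMP is absent, so LutR is inactive.
With no repressor bound, *nolR* is transcribed.
So NolR is produced and active.
Sorbose is present, so VelY is inactive.
No repressor is bound and QuvG and NolR are active, so *lutL* is transcribed.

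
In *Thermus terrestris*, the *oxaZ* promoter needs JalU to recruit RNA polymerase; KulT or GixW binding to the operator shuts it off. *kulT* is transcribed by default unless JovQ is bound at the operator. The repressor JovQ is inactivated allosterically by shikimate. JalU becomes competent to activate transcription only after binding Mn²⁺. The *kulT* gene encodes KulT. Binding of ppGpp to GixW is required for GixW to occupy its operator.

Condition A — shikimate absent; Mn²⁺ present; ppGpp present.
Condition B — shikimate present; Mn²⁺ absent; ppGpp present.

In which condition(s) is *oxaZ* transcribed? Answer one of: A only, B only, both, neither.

Condition A:
Shikimate is absent, so JovQ is active.
With repressor JovQ bound, *kulT* is not transcribed.
So KulT is not produced.
Mn²⁺ is present, so JalU is active.
ppGpp is present, so GixW is active.
With repressor GixW bound, *oxaZ* is not transcribed.
→ *oxaZ* is OFF in A.
Condition B:
Shikimate is present, so JovQ is inactive.
With no repressor bound, *kulT* is transcribed.
So KulT is produced and active.
Mn²⁺ is absent, so JalU is inactive.
ppGpp is present, so GixW is active.
With repressor KulT bound, *oxaZ* is not transcribed.
→ *oxaZ* is OFF in B.

neither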